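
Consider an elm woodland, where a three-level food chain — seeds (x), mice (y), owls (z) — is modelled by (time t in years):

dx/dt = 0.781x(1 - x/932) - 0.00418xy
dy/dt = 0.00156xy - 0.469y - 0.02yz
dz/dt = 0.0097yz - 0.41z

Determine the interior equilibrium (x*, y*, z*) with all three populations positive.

x* ≈ 721, y* ≈ 42.3, z* ≈ 32.8

From dz/dt = 0: 0.0097y* = 0.41, so y* = 42.3.
From dx/dt = 0: 0.781(1 - x*/932) = 0.00418·42.3, giving x* = 932·(1 - 0.226) = 721.
From dy/dt = 0: 0.00156·721 - 0.469 = 0.02z*, so z* = 0.656/0.02 = 32.8.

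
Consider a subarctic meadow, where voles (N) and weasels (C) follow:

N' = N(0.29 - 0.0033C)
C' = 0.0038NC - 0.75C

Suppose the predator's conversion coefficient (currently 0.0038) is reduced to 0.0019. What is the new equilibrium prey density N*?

At the interior fixed point, setting dC/dt = 0 with C > 0 fixes N* = (predator death rate)/(NC coefficient) — independent of the other coefficients.
With the change, N* = 0.75/0.0019 = 395; it rises from 197.

N* ≈ 395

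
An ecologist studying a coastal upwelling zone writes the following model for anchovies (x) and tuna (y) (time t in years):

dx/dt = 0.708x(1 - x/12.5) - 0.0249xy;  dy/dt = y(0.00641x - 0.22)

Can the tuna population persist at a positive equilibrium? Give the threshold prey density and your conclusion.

Threshold x = 34.3; K < 34.3, so no, the predator goes extinct.

The predator equation gives dy/dt > 0 only when x > 0.22/0.00641 = 34.3.
Without the predator, x → K = 12.5. Since 12.5 < 34.3, the predator cannot invade.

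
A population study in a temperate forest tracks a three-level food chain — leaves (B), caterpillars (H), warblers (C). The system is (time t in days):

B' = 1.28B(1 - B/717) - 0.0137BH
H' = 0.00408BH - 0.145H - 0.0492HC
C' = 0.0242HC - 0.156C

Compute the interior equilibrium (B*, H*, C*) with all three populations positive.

B* ≈ 668, H* ≈ 6.45, C* ≈ 52.4

From dC/dt = 0: 0.0242H* = 0.156, so H* = 6.45.
From dB/dt = 0: 1.28(1 - B*/717) = 0.0137·6.45, giving B* = 717·(1 - 0.069) = 668.
From dH/dt = 0: 0.00408·668 - 0.145 = 0.0492C*, so C* = 2.58/0.0492 = 52.4.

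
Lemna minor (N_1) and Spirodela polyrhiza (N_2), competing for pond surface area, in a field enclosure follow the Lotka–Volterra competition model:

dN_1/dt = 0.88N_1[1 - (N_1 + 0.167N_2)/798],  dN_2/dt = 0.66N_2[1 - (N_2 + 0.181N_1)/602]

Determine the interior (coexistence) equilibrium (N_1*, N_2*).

Setting both brackets to zero gives the nullclines N_1 + 0.167N_2 = 798 and 0.181N_1 + N_2 = 602.
Substituting N_2 = 602 - 0.181N_1 into the first: N_1(1 - 0.167·0.181) = 798 - 0.167·602.
So N_1* = 697/0.97 = 719, and then N_2* = 602 - 0.181·719 = 472.

N_1* ≈ 719, N_2* ≈ 472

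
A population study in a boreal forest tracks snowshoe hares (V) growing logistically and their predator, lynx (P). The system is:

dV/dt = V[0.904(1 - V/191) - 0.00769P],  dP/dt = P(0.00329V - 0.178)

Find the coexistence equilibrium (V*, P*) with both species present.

V* ≈ 54.1, P* ≈ 84.3

From dP/dt = 0 with P > 0: 0.00329V* = 0.178, so V* = 54.1.
Substitute into dV/dt = 0: 0.904(1 - 54.1/191) = 0.00769P*.
The bracket is 0.717, giving P* = 0.648/0.00769 = 84.3.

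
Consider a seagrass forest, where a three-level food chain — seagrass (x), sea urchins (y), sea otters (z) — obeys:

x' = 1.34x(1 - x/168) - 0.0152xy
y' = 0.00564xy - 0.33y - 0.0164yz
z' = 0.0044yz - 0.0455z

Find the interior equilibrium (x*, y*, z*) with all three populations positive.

From dz/dt = 0: 0.0044y* = 0.0455, so y* = 10.3.
From dx/dt = 0: 1.34(1 - x*/168) = 0.0152·10.3, giving x* = 168·(1 - 0.117) = 148.
From dy/dt = 0: 0.00564·148 - 0.33 = 0.0164z*, so z* = 0.506/0.0164 = 30.9.

x* ≈ 148, y* ≈ 10.3, z* ≈ 30.9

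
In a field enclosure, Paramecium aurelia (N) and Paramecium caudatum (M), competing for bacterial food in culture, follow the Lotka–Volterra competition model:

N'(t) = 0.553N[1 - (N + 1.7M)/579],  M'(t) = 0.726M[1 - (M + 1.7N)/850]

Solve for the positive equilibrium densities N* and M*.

N* ≈ 458, M* ≈ 71.1

Setting both brackets to zero gives the nullclines N + 1.7M = 579 and 1.7N + M = 850.
Substituting M = 850 - 1.7N into the first: N(1 - 1.7·1.7) = 579 - 1.7·850.
So N* = -866/-1.89 = 458, and then M* = 850 - 1.7·458 = 71.1.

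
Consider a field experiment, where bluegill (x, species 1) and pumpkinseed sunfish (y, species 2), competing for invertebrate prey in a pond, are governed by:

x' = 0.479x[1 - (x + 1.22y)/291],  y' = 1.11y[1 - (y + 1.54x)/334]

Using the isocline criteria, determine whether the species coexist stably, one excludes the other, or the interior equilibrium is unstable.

unstable coexistence (outcome depends on initial conditions)

Compare the nullcline intercepts: K1/α12 = 291/1.22 = 239 < K2 = 334; K2/α21 = 334/1.54 = 217 < K1 = 291.
Since both are reversed, neither can invade when rare; the interior point is a saddle.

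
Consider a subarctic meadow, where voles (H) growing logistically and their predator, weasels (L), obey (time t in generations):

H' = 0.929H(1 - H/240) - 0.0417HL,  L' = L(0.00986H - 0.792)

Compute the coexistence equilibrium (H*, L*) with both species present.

From dL/dt = 0 with L > 0: 0.00986H* = 0.792, so H* = 80.3.
Substitute into dH/dt = 0: 0.929(1 - 80.3/240) = 0.0417L*.
The bracket is 0.665, giving L* = 0.618/0.0417 = 14.8.

H* ≈ 80.3, L* ≈ 14.8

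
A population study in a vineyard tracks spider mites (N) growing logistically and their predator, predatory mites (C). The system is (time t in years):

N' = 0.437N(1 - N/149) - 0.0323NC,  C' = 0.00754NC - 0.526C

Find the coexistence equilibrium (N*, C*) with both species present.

From dC/dt = 0 with C > 0: 0.00754N* = 0.526, so N* = 69.8.
Substitute into dN/dt = 0: 0.437(1 - 69.8/149) = 0.0323C*.
The bracket is 0.532, giving C* = 0.232/0.0323 = 7.19.

N* ≈ 69.8, C* ≈ 7.19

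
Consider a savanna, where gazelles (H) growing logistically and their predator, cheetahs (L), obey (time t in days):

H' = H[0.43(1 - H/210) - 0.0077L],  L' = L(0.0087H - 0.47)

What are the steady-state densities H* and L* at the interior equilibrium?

H* ≈ 54, L* ≈ 41.5

From dL/dt = 0 with L > 0: 0.0087H* = 0.47, so H* = 54.
Substitute into dH/dt = 0: 0.43(1 - 54/210) = 0.0077L*.
The bracket is 0.743, giving L* = 0.319/0.0077 = 41.5.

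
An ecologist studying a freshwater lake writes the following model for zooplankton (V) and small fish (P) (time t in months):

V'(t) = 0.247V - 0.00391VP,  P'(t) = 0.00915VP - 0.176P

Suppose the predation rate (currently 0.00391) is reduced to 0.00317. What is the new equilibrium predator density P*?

P* ≈ 77.9

At the interior fixed point, setting dV/dt = 0 with V > 0 fixes P* = (prey growth rate)/(VP coefficient) — independent of the other coefficients.
With the change, P* = 0.247/0.00317 = 77.9; it rises from 63.2.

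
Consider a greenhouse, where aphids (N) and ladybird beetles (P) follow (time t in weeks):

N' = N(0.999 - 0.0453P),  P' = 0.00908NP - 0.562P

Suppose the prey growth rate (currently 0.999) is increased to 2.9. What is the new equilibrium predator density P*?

P* ≈ 64

At the interior fixed point, setting dN/dt = 0 with N > 0 fixes P* = (prey growth rate)/(NP coefficient) — independent of the other coefficients.
With the change, P* = 2.9/0.0453 = 64; it rises from 22.1.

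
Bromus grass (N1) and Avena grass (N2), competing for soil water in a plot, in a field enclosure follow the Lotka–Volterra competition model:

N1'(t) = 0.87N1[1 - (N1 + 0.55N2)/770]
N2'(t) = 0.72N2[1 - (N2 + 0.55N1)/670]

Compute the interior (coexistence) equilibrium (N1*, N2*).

Setting both brackets to zero gives the nullclines N1 + 0.55N2 = 770 and 0.55N1 + N2 = 670.
Substituting N2 = 670 - 0.55N1 into the first: N1(1 - 0.55·0.55) = 770 - 0.55·670.
So N1* = 401/0.698 = 576, and then N2* = 670 - 0.55·576 = 353.

N1* ≈ 576, N2* ≈ 353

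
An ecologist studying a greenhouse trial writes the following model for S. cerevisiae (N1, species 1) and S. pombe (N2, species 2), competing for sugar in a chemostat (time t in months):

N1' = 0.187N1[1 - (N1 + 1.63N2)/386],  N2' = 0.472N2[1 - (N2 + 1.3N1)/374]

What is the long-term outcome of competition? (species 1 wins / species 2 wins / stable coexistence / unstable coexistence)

Compare the nullcline intercepts: K1/α12 = 386/1.63 = 237 < K2 = 374; K2/α21 = 374/1.3 = 288 < K1 = 386.
Since both are reversed, neither can invade when rare; the interior point is a saddle.

unstable coexistence (outcome depends on initial conditions)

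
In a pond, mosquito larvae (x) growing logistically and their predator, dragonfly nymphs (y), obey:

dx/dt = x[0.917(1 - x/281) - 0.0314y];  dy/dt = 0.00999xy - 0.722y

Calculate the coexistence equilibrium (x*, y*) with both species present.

From dy/dt = 0 with y > 0: 0.00999x* = 0.722, so x* = 72.3.
Substitute into dx/dt = 0: 0.917(1 - 72.3/281) = 0.0314y*.
The bracket is 0.743, giving y* = 0.681/0.0314 = 21.7.

x* ≈ 72.3, y* ≈ 21.7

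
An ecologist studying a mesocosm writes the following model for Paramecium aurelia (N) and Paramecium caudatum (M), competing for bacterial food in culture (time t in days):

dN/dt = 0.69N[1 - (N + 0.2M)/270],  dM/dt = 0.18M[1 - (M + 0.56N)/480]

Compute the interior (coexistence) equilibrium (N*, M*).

Setting both brackets to zero gives the nullclines N + 0.2M = 270 and 0.56N + M = 480.
Substituting M = 480 - 0.56N into the first: N(1 - 0.2·0.56) = 270 - 0.2·480.
So N* = 174/0.888 = 196, and then M* = 480 - 0.56·196 = 370.

N* ≈ 196, M* ≈ 370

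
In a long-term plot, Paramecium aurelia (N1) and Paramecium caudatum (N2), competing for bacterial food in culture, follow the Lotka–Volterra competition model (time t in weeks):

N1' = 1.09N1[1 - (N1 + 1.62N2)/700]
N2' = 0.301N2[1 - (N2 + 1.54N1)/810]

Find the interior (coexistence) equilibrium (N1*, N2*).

N1* ≈ 410, N2* ≈ 179

Setting both brackets to zero gives the nullclines N1 + 1.62N2 = 700 and 1.54N1 + N2 = 810.
Substituting N2 = 810 - 1.54N1 into the first: N1(1 - 1.62·1.54) = 700 - 1.62·810.
So N1* = -612/-1.49 = 410, and then N2* = 810 - 1.54·410 = 179.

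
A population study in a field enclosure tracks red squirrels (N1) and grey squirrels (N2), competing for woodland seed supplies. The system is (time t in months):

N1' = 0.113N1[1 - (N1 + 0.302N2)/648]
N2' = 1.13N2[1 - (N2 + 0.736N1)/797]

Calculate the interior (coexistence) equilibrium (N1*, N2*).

Setting both brackets to zero gives the nullclines N1 + 0.302N2 = 648 and 0.736N1 + N2 = 797.
Substituting N2 = 797 - 0.736N1 into the first: N1(1 - 0.302·0.736) = 648 - 0.302·797.
So N1* = 407/0.778 = 524, and then N2* = 797 - 0.736·524 = 412.

N1* ≈ 524, N2* ≈ 412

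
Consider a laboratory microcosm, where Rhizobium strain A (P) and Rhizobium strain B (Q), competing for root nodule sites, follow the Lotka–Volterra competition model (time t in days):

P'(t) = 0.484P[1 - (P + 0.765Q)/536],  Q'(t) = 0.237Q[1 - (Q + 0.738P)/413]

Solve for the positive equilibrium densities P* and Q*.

Setting both brackets to zero gives the nullclines P + 0.765Q = 536 and 0.738P + Q = 413.
Substituting Q = 413 - 0.738P into the first: P(1 - 0.765·0.738) = 536 - 0.765·413.
So P* = 220/0.435 = 505, and then Q* = 413 - 0.738·505 = 40.

P* ≈ 505, Q* ≈ 40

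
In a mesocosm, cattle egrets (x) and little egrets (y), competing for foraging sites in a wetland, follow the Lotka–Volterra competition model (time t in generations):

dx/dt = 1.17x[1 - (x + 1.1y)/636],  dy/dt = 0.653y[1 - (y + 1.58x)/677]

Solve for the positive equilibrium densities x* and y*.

x* ≈ 147, y* ≈ 444

Setting both brackets to zero gives the nullclines x + 1.1y = 636 and 1.58x + y = 677.
Substituting y = 677 - 1.58x into the first: x(1 - 1.1·1.58) = 636 - 1.1·677.
So x* = -109/-0.738 = 147, and then y* = 677 - 1.58·147 = 444.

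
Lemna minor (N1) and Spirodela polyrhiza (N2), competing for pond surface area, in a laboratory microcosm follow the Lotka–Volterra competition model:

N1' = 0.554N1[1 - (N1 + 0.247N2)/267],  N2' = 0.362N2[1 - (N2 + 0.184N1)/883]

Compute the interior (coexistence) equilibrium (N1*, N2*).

Setting both brackets to zero gives the nullclines N1 + 0.247N2 = 267 and 0.184N1 + N2 = 883.
Substituting N2 = 883 - 0.184N1 into the first: N1(1 - 0.247·0.184) = 267 - 0.247·883.
So N1* = 48.9/0.955 = 51.2, and then N2* = 883 - 0.184·51.2 = 874.

N1* ≈ 51.2, N2* ≈ 874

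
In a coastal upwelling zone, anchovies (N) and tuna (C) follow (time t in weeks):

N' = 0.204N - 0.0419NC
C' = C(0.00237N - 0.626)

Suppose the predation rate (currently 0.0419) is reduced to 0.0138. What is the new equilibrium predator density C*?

C* ≈ 14.8

At the interior fixed point, setting dN/dt = 0 with N > 0 fixes C* = (prey growth rate)/(NC coefficient) — independent of the other coefficients.
With the change, C* = 0.204/0.0138 = 14.8; it rises from 4.87.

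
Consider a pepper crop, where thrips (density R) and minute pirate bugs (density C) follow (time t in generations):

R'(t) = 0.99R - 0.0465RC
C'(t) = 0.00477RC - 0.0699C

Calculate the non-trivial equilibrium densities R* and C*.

Set dC/dt = 0 with C > 0: 0.00477R - 0.0699 = 0, so R* = 0.0699/0.00477 = 14.7.
Set dR/dt = 0 with R > 0: 0.99 - 0.0465C = 0, so C* = 0.99/0.0465 = 21.3.

R* ≈ 14.7, C* ≈ 21.3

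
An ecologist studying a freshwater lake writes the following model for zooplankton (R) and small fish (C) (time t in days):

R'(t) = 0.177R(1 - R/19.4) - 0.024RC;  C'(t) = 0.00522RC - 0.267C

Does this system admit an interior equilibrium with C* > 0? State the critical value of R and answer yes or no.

The predator equation gives dC/dt > 0 only when R > 0.267/0.00522 = 51.1.
Without the predator, R → K = 19.4. Since 19.4 < 51.1, the predator cannot invade.

Threshold R = 51.1; K < 51.1, so no, the predator goes extinct.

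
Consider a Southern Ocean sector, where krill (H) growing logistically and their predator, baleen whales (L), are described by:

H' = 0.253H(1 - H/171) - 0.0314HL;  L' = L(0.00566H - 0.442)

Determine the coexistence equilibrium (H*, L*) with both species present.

From dL/dt = 0 with L > 0: 0.00566H* = 0.442, so H* = 78.1.
Substitute into dH/dt = 0: 0.253(1 - 78.1/171) = 0.0314L*.
The bracket is 0.543, giving L* = 0.137/0.0314 = 4.38.

H* ≈ 78.1, L* ≈ 4.38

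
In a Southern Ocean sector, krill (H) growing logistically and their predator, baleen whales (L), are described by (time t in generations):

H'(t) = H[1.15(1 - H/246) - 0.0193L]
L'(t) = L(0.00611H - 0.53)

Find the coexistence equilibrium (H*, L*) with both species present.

From dL/dt = 0 with L > 0: 0.00611H* = 0.53, so H* = 86.7.
Substitute into dH/dt = 0: 1.15(1 - 86.7/246) = 0.0193L*.
The bracket is 0.647, giving L* = 0.744/0.0193 = 38.6.

H* ≈ 86.7, L* ≈ 38.6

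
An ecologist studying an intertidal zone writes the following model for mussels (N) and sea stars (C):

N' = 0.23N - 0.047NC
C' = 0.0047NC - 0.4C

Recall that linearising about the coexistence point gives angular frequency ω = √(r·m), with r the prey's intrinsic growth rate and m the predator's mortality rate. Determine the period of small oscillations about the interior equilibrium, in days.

Here r = 0.23 and m = 0.4, so r·m = 0.092.
ω = √0.092 = 0.303 per day, hence T = 2π/ω ≈ 20.7 days.

T ≈ 20.7 days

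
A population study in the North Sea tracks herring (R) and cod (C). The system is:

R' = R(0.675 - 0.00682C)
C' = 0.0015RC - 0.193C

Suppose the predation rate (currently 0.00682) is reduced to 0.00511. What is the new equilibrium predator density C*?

C* ≈ 132

At the interior fixed point, setting dR/dt = 0 with R > 0 fixes C* = (prey growth rate)/(RC coefficient) — independent of the other coefficients.
With the change, C* = 0.675/0.00511 = 132; it rises from 99.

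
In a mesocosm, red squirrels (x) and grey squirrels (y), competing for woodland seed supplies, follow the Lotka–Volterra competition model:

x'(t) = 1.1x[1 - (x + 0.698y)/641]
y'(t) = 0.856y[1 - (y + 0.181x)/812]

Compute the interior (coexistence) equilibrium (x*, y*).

Setting both brackets to zero gives the nullclines x + 0.698y = 641 and 0.181x + y = 812.
Substituting y = 812 - 0.181x into the first: x(1 - 0.698·0.181) = 641 - 0.698·812.
So x* = 74.2/0.874 = 85, and then y* = 812 - 0.181·85 = 797.

x* ≈ 85, y* ≈ 797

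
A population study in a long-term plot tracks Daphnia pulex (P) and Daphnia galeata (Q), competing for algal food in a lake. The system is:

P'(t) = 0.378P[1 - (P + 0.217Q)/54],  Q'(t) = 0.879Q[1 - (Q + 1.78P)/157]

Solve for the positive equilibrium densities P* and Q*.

P* ≈ 32.5, Q* ≈ 99.2

Setting both brackets to zero gives the nullclines P + 0.217Q = 54 and 1.78P + Q = 157.
Substituting Q = 157 - 1.78P into the first: P(1 - 0.217·1.78) = 54 - 0.217·157.
So P* = 19.9/0.614 = 32.5, and then Q* = 157 - 1.78·32.5 = 99.2.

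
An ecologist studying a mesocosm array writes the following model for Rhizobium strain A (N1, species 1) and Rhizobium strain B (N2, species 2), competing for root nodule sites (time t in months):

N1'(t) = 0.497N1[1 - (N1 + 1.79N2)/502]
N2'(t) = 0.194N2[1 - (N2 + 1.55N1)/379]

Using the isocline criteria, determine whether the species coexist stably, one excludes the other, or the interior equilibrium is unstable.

unstable coexistence (outcome depends on initial conditions)

Compare the nullcline intercepts: K1/α12 = 502/1.79 = 280 < K2 = 379; K2/α21 = 379/1.55 = 245 < K1 = 502.
Since both are reversed, neither can invade when rare; the interior point is a saddle.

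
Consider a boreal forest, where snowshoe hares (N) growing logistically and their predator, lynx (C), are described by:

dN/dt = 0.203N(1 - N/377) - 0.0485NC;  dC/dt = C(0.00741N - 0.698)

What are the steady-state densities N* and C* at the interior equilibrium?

N* ≈ 94.2, C* ≈ 3.14

From dC/dt = 0 with C > 0: 0.00741N* = 0.698, so N* = 94.2.
Substitute into dN/dt = 0: 0.203(1 - 94.2/377) = 0.0485C*.
The bracket is 0.75, giving C* = 0.152/0.0485 = 3.14.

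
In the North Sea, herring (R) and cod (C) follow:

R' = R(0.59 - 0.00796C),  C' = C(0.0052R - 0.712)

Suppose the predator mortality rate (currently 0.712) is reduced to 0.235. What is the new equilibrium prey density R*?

At the interior fixed point, setting dC/dt = 0 with C > 0 fixes R* = (predator death rate)/(RC coefficient) — independent of the other coefficients.
With the change, R* = 0.235/0.0052 = 45.2; it falls from 137.

R* ≈ 45.2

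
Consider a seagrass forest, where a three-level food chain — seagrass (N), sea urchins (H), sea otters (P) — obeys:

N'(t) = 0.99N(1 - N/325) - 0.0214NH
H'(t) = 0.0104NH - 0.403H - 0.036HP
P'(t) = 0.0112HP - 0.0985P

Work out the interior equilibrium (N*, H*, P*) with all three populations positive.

N* ≈ 263, H* ≈ 8.79, P* ≈ 64.8

From dP/dt = 0: 0.0112H* = 0.0985, so H* = 8.79.
From dN/dt = 0: 0.99(1 - N*/325) = 0.0214·8.79, giving N* = 325·(1 - 0.19) = 263.
From dH/dt = 0: 0.0104·263 - 0.403 = 0.036P*, so P* = 2.33/0.036 = 64.8.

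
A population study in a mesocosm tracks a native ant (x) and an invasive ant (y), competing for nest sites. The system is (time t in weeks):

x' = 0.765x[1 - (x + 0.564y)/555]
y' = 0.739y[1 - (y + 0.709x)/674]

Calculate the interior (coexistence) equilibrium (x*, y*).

Setting both brackets to zero gives the nullclines x + 0.564y = 555 and 0.709x + y = 674.
Substituting y = 674 - 0.709x into the first: x(1 - 0.564·0.709) = 555 - 0.564·674.
So x* = 175/0.6 = 291, and then y* = 674 - 0.709·291 = 467.

x* ≈ 291, y* ≈ 467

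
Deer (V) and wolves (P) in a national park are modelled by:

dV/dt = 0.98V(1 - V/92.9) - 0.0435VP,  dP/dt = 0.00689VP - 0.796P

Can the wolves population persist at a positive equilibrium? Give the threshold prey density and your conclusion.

Threshold V = 116; K < 116, so no, the predator goes extinct.

The predator equation gives dP/dt > 0 only when V > 0.796/0.00689 = 116.
Without the predator, V → K = 92.9. Since 92.9 < 116, the predator cannot invade.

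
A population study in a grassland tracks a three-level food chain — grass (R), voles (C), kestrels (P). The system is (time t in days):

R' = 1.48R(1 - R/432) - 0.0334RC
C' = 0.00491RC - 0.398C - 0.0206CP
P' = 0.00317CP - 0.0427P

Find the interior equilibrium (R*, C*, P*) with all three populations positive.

From dP/dt = 0: 0.00317C* = 0.0427, so C* = 13.5.
From dR/dt = 0: 1.48(1 - R*/432) = 0.0334·13.5, giving R* = 432·(1 - 0.304) = 301.
From dC/dt = 0: 0.00491·301 - 0.398 = 0.0206P*, so P* = 1.08/0.0206 = 52.3.

R* ≈ 301, C* ≈ 13.5, P* ≈ 52.3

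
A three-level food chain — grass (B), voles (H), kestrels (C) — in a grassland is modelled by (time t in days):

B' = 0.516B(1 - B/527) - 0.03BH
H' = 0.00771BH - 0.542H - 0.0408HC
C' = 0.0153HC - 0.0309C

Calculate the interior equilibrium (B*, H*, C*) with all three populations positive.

B* ≈ 465, H* ≈ 2.02, C* ≈ 74.6

From dC/dt = 0: 0.0153H* = 0.0309, so H* = 2.02.
From dB/dt = 0: 0.516(1 - B*/527) = 0.03·2.02, giving B* = 527·(1 - 0.117) = 465.
From dH/dt = 0: 0.00771·465 - 0.542 = 0.0408C*, so C* = 3.04/0.0408 = 74.6.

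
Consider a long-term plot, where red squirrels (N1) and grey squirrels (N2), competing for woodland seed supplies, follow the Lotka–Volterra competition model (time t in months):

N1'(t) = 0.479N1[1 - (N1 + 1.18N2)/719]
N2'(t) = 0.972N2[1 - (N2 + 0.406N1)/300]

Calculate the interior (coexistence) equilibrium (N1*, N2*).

N1* ≈ 701, N2* ≈ 15.5

Setting both brackets to zero gives the nullclines N1 + 1.18N2 = 719 and 0.406N1 + N2 = 300.
Substituting N2 = 300 - 0.406N1 into the first: N1(1 - 1.18·0.406) = 719 - 1.18·300.
So N1* = 365/0.521 = 701, and then N2* = 300 - 0.406·701 = 15.5.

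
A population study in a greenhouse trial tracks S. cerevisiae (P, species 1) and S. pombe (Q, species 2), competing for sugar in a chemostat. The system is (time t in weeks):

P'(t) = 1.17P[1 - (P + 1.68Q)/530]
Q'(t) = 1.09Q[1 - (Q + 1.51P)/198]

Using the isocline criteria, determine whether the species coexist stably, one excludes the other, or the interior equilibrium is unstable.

species 1 excludes species 2

Compare the nullcline intercepts: K1/α12 = 530/1.68 = 315 > K2 = 198; K2/α21 = 198/1.51 = 131 < K1 = 530.
Since the inequalities point opposite ways, species 1 can invade but species 2 cannot.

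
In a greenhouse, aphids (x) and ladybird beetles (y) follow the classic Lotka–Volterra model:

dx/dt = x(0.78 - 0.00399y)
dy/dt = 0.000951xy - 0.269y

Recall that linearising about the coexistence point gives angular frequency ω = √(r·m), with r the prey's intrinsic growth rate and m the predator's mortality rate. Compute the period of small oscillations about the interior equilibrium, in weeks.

Here r = 0.78 and m = 0.269, so r·m = 0.21.
ω = √0.21 = 0.458 per week, hence T = 2π/ω ≈ 13.7 weeks.

T ≈ 13.7 weeks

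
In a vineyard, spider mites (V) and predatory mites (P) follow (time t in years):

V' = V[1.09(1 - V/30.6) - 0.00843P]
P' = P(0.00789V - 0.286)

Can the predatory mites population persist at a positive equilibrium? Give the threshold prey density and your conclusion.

Threshold V = 36.2; K < 36.2, so no, the predator goes extinct.

The predator equation gives dP/dt > 0 only when V > 0.286/0.00789 = 36.2.
Without the predator, V → K = 30.6. Since 30.6 < 36.2, the predator cannot invade.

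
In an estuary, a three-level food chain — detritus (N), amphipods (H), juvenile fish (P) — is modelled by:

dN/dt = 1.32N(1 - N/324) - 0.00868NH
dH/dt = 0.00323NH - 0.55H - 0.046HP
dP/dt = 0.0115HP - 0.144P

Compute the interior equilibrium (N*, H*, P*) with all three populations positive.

From dP/dt = 0: 0.0115H* = 0.144, so H* = 12.5.
From dN/dt = 0: 1.32(1 - N*/324) = 0.00868·12.5, giving N* = 324·(1 - 0.0823) = 297.
From dH/dt = 0: 0.00323·297 - 0.55 = 0.046P*, so P* = 0.41/0.046 = 8.92.

N* ≈ 297, H* ≈ 12.5, P* ≈ 8.92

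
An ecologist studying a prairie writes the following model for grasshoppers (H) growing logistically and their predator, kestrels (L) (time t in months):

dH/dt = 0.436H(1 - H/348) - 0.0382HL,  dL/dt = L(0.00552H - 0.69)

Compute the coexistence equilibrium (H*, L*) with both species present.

From dL/dt = 0 with L > 0: 0.00552H* = 0.69, so H* = 125.
Substitute into dH/dt = 0: 0.436(1 - 125/348) = 0.0382L*.
The bracket is 0.641, giving L* = 0.279/0.0382 = 7.31.

H* ≈ 125, L* ≈ 7.31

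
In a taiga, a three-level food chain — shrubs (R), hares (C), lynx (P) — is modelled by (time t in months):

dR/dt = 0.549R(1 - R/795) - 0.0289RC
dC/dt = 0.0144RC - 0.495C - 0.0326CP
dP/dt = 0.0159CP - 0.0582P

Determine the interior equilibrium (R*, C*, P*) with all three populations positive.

R* ≈ 642, C* ≈ 3.66, P* ≈ 268

From dP/dt = 0: 0.0159C* = 0.0582, so C* = 3.66.
From dR/dt = 0: 0.549(1 - R*/795) = 0.0289·3.66, giving R* = 795·(1 - 0.193) = 642.
From dC/dt = 0: 0.0144·642 - 0.495 = 0.0326P*, so P* = 8.75/0.0326 = 268.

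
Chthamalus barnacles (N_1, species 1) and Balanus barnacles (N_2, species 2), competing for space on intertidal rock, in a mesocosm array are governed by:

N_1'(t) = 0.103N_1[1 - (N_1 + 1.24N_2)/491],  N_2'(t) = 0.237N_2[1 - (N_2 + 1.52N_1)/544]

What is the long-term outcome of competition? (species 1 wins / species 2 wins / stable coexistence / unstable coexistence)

unstable coexistence (outcome depends on initial conditions)

Compare the nullcline intercepts: K1/α12 = 491/1.24 = 396 < K2 = 544; K2/α21 = 544/1.52 = 358 < K1 = 491.
Since both are reversed, neither can invade when rare; the interior point is a saddle.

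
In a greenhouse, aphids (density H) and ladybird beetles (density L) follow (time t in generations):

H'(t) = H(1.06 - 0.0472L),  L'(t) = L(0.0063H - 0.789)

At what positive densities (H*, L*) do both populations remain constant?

Set dL/dt = 0 with L > 0: 0.0063H - 0.789 = 0, so H* = 0.789/0.0063 = 125.
Set dH/dt = 0 with H > 0: 1.06 - 0.0472L = 0, so L* = 1.06/0.0472 = 22.5.

H* ≈ 125, L* ≈ 22.5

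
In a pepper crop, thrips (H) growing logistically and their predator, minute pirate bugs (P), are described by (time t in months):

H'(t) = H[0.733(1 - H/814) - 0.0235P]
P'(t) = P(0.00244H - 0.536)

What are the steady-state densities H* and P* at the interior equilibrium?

H* ≈ 220, P* ≈ 22.8

From dP/dt = 0 with P > 0: 0.00244H* = 0.536, so H* = 220.
Substitute into dH/dt = 0: 0.733(1 - 220/814) = 0.0235P*.
The bracket is 0.73, giving P* = 0.535/0.0235 = 22.8.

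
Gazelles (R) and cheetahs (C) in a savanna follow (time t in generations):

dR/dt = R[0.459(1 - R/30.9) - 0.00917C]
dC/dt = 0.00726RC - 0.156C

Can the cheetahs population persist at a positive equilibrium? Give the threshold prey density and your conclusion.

The predator equation gives dC/dt > 0 only when R > 0.156/0.00726 = 21.5.
Without the predator, R → K = 30.9. Since 30.9 > 21.5, the predator can invade and persist.

Threshold R = 21.5; K > 21.5, so yes, the predator persists.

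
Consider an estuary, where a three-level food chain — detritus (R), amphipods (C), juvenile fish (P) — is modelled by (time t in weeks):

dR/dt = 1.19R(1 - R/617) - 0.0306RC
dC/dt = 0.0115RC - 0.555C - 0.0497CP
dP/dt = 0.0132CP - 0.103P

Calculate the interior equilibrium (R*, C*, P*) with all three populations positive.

From dP/dt = 0: 0.0132C* = 0.103, so C* = 7.8.
From dR/dt = 0: 1.19(1 - R*/617) = 0.0306·7.8, giving R* = 617·(1 - 0.201) = 493.
From dC/dt = 0: 0.0115·493 - 0.555 = 0.0497P*, so P* = 5.12/0.0497 = 103.

R* ≈ 493, C* ≈ 7.8, P* ≈ 103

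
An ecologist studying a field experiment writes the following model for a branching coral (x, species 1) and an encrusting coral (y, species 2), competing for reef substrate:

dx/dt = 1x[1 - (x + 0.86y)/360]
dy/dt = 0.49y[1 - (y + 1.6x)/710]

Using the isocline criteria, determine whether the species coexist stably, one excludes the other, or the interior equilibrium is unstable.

species 2 excludes species 1

Compare the nullcline intercepts: K1/α12 = 360/0.86 = 419 < K2 = 710; K2/α21 = 710/1.6 = 444 > K1 = 360.
Since the inequalities point opposite ways, species 2 can invade but species 1 cannot.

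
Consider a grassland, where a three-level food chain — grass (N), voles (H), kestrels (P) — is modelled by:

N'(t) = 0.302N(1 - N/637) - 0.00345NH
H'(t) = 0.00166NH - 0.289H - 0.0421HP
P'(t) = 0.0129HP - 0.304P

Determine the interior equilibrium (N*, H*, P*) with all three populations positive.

From dP/dt = 0: 0.0129H* = 0.304, so H* = 23.6.
From dN/dt = 0: 0.302(1 - N*/637) = 0.00345·23.6, giving N* = 637·(1 - 0.269) = 466.
From dH/dt = 0: 0.00166·466 - 0.289 = 0.0421P*, so P* = 0.484/0.0421 = 11.5.

N* ≈ 466, H* ≈ 23.6, P* ≈ 11.5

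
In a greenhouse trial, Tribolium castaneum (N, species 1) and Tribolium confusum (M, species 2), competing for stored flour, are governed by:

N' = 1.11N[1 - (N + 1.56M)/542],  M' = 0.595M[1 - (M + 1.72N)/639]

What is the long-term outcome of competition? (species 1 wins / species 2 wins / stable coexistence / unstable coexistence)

Compare the nullcline intercepts: K1/α12 = 542/1.56 = 347 < K2 = 639; K2/α21 = 639/1.72 = 372 < K1 = 542.
Since both are reversed, neither can invade when rare; the interior point is a saddle.

unstable coexistence (outcome depends on initial conditions)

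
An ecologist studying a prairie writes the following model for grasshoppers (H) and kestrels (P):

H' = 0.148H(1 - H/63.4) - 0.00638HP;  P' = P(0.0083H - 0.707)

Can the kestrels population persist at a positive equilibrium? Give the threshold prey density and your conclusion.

Threshold H = 85.2; K < 85.2, so no, the predator goes extinct.

The predator equation gives dP/dt > 0 only when H > 0.707/0.0083 = 85.2.
Without the predator, H → K = 63.4. Since 63.4 < 85.2, the predator cannot invade.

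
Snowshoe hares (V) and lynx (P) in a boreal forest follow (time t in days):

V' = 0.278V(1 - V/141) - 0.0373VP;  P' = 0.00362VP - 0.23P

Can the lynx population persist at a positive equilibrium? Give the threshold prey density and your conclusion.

Threshold V = 63.5; K > 63.5, so yes, the predator persists.

The predator equation gives dP/dt > 0 only when V > 0.23/0.00362 = 63.5.
Without the predator, V → K = 141. Since 141 > 63.5, the predator can invade and persist.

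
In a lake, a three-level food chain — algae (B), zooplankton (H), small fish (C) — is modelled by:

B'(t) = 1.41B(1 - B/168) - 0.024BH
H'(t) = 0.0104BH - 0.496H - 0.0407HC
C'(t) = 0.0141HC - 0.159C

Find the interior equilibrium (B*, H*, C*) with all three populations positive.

B* ≈ 136, H* ≈ 11.3, C* ≈ 22.5

From dC/dt = 0: 0.0141H* = 0.159, so H* = 11.3.
From dB/dt = 0: 1.41(1 - B*/168) = 0.024·11.3, giving B* = 168·(1 - 0.192) = 136.
From dH/dt = 0: 0.0104·136 - 0.496 = 0.0407C*, so C* = 0.916/0.0407 = 22.5.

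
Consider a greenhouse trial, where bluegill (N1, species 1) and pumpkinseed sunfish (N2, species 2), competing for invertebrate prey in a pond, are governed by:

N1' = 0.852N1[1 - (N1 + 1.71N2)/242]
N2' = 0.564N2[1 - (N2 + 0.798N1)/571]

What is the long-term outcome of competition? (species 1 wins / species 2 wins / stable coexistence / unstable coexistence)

Compare the nullcline intercepts: K1/α12 = 242/1.71 = 142 < K2 = 571; K2/α21 = 571/0.798 = 716 > K1 = 242.
Since the inequalities point opposite ways, species 2 can invade but species 1 cannot.

species 2 excludes species 1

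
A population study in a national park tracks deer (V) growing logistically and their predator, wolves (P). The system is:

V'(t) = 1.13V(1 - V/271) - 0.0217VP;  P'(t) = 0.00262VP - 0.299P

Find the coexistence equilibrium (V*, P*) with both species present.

V* ≈ 114, P* ≈ 30.1

From dP/dt = 0 with P > 0: 0.00262V* = 0.299, so V* = 114.
Substitute into dV/dt = 0: 1.13(1 - 114/271) = 0.0217P*.
The bracket is 0.579, giving P* = 0.654/0.0217 = 30.1.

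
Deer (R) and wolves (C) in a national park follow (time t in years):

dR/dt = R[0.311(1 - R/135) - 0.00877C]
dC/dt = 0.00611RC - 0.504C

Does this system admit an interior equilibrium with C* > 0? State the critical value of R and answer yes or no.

The predator equation gives dC/dt > 0 only when R > 0.504/0.00611 = 82.5.
Without the predator, R → K = 135. Since 135 > 82.5, the predator can invade and persist.

Threshold R = 82.5; K > 82.5, so yes, the predator persists.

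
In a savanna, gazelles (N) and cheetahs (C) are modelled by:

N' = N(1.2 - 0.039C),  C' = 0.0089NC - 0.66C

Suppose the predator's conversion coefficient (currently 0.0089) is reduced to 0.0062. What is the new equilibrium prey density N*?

N* ≈ 106

At the interior fixed point, setting dC/dt = 0 with C > 0 fixes N* = (predator death rate)/(NC coefficient) — independent of the other coefficients.
With the change, N* = 0.66/0.0062 = 106; it rises from 74.2.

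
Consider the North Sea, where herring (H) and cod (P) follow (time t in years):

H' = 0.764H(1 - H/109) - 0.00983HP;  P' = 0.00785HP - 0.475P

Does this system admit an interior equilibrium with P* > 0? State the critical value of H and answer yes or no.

Threshold H = 60.5; K > 60.5, so yes, the predator persists.

The predator equation gives dP/dt > 0 only when H > 0.475/0.00785 = 60.5.
Without the predator, H → K = 109. Since 109 > 60.5, the predator can invade and persist.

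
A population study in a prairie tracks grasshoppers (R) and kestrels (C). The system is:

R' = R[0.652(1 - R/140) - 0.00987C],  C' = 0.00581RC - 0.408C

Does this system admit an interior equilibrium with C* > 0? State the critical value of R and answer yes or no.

The predator equation gives dC/dt > 0 only when R > 0.408/0.00581 = 70.2.
Without the predator, R → K = 140. Since 140 > 70.2, the predator can invade and persist.

Threshold R = 70.2; K > 70.2, so yes, the predator persists.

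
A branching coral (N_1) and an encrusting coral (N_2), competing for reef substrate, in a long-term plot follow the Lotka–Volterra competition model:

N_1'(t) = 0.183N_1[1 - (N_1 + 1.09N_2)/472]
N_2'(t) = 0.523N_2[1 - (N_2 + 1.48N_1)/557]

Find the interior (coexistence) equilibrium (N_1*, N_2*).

Setting both brackets to zero gives the nullclines N_1 + 1.09N_2 = 472 and 1.48N_1 + N_2 = 557.
Substituting N_2 = 557 - 1.48N_1 into the first: N_1(1 - 1.09·1.48) = 472 - 1.09·557.
So N_1* = -135/-0.613 = 220, and then N_2* = 557 - 1.48·220 = 231.

N_1* ≈ 220, N_2* ≈ 231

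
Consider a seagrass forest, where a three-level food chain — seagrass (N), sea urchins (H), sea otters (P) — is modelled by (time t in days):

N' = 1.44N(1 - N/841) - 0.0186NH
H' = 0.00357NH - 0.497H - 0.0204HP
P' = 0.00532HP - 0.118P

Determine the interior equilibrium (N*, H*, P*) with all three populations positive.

From dP/dt = 0: 0.00532H* = 0.118, so H* = 22.2.
From dN/dt = 0: 1.44(1 - N*/841) = 0.0186·22.2, giving N* = 841·(1 - 0.286) = 600.
From dH/dt = 0: 0.00357·600 - 0.497 = 0.0204P*, so P* = 1.65/0.0204 = 80.6.

N* ≈ 600, H* ≈ 22.2, P* ≈ 80.6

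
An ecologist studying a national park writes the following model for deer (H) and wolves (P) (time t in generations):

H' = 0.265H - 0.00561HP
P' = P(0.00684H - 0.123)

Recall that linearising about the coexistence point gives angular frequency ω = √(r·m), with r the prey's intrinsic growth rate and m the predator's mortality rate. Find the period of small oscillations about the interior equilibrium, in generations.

T ≈ 34.8 generations

Here r = 0.265 and m = 0.123, so r·m = 0.0326.
ω = √0.0326 = 0.181 per generation, hence T = 2π/ω ≈ 34.8 generations.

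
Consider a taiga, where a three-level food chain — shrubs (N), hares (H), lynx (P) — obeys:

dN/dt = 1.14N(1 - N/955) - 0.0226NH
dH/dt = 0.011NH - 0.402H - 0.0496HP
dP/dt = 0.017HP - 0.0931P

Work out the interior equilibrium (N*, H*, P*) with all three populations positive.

N* ≈ 851, H* ≈ 5.48, P* ≈ 181

From dP/dt = 0: 0.017H* = 0.0931, so H* = 5.48.
From dN/dt = 0: 1.14(1 - N*/955) = 0.0226·5.48, giving N* = 955·(1 - 0.109) = 851.
From dH/dt = 0: 0.011·851 - 0.402 = 0.0496P*, so P* = 8.96/0.0496 = 181.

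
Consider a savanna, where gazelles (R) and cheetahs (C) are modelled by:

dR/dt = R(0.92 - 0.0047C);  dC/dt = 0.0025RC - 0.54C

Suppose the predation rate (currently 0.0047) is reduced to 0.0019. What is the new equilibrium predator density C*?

C* ≈ 484

At the interior fixed point, setting dR/dt = 0 with R > 0 fixes C* = (prey growth rate)/(RC coefficient) — independent of the other coefficients.
With the change, C* = 0.92/0.0019 = 484; it rises from 196.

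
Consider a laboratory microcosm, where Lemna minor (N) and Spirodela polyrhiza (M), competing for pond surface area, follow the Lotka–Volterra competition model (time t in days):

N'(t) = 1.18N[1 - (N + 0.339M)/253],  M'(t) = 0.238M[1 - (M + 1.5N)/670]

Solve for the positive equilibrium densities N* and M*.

N* ≈ 52.6, M* ≈ 591

Setting both brackets to zero gives the nullclines N + 0.339M = 253 and 1.5N + M = 670.
Substituting M = 670 - 1.5N into the first: N(1 - 0.339·1.5) = 253 - 0.339·670.
So N* = 25.9/0.491 = 52.6, and then M* = 670 - 1.5·52.6 = 591.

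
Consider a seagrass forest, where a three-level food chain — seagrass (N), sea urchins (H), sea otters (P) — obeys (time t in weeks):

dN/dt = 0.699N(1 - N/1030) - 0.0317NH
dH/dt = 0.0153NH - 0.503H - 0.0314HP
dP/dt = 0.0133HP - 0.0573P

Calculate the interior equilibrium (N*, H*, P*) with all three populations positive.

N* ≈ 829, H* ≈ 4.31, P* ≈ 388

From dP/dt = 0: 0.0133H* = 0.0573, so H* = 4.31.
From dN/dt = 0: 0.699(1 - N*/1030) = 0.0317·4.31, giving N* = 1030·(1 - 0.195) = 829.
From dH/dt = 0: 0.0153·829 - 0.503 = 0.0314P*, so P* = 12.2/0.0314 = 388.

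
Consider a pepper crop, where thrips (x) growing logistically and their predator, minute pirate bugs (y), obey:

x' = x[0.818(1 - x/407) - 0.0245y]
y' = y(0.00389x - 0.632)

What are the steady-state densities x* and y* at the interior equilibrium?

x* ≈ 162, y* ≈ 20.1

From dy/dt = 0 with y > 0: 0.00389x* = 0.632, so x* = 162.
Substitute into dx/dt = 0: 0.818(1 - 162/407) = 0.0245y*.
The bracket is 0.601, giving y* = 0.491/0.0245 = 20.1.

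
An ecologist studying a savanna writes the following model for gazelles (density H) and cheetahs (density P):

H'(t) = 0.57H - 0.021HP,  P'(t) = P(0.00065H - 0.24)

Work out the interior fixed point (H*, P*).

H* ≈ 369, P* ≈ 27.1

Set dP/dt = 0 with P > 0: 0.00065H - 0.24 = 0, so H* = 0.24/0.00065 = 369.
Set dH/dt = 0 with H > 0: 0.57 - 0.021P = 0, so P* = 0.57/0.021 = 27.1.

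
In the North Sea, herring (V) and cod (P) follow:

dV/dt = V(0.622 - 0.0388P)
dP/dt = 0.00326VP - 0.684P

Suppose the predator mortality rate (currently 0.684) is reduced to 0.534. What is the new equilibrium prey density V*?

V* ≈ 164

At the interior fixed point, setting dP/dt = 0 with P > 0 fixes V* = (predator death rate)/(VP coefficient) — independent of the other coefficients.
With the change, V* = 0.534/0.00326 = 164; it falls from 210.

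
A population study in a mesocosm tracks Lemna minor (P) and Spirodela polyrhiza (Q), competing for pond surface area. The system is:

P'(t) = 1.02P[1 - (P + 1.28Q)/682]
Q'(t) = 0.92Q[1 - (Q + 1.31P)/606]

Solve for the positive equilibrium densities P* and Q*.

Setting both brackets to zero gives the nullclines P + 1.28Q = 682 and 1.31P + Q = 606.
Substituting Q = 606 - 1.31P into the first: P(1 - 1.28·1.31) = 682 - 1.28·606.
So P* = -93.7/-0.677 = 138, and then Q* = 606 - 1.31·138 = 425.

P* ≈ 138, Q* ≈ 425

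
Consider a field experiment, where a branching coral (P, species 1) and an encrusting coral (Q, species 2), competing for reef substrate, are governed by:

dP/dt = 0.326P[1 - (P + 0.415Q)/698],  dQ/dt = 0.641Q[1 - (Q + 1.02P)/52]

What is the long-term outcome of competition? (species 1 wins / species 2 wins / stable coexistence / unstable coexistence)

species 1 excludes species 2

Compare the nullcline intercepts: K1/α12 = 698/0.415 = 1680 > K2 = 52; K2/α21 = 52/1.02 = 51 < K1 = 698.
Since the inequalities point opposite ways, species 1 can invade but species 2 cannot.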